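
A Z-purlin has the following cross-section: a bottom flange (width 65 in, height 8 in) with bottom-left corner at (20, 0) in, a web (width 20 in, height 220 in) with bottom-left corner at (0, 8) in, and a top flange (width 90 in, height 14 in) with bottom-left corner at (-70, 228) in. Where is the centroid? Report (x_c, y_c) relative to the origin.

x_c = 6.44 in, y_c = 132.26 in

bottom flange: A = 65 × 8 = 520.00, centroid at (52.50, 4.00).
web: A = 20 × 220 = 4400.00, centroid at (10.00, 118.00).
top flange: A = 90 × 14 = 1260.00, centroid at (-25.00, 235.00).
ΣA = 6180.00 in²
ΣAx_c = (520.00)(52.50) + (4400.00)(10.00) + (1260.00)(-25.00) = 39800.00 in³
ΣAy_c = (520.00)(4.00) + (4400.00)(118.00) + (1260.00)(235.00) = 817380.00 in³
x_c = 39800.00 / 6180.00 = 6.44 in
y_c = 817380.00 / 6180.00 = 132.26 in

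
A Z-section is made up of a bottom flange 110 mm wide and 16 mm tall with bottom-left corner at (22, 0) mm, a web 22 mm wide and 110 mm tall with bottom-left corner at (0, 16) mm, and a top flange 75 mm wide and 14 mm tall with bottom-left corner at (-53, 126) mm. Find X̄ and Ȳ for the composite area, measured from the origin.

X̄ = 27.89 mm, Ȳ = 62.25 mm

bottom flange: A = 110 × 16 = 1760.00, centroid at (77.00, 8.00).
web: A = 22 × 110 = 2420.00, centroid at (11.00, 71.00).
top flange: A = 75 × 14 = 1050.00, centroid at (-15.50, 133.00).
ΣA = 5230.00 mm²
ΣAX̄ = (1760.00)(77.00) + (2420.00)(11.00) + (1050.00)(-15.50) = 145865.00 mm³
ΣAȲ = (1760.00)(8.00) + (2420.00)(71.00) + (1050.00)(133.00) = 325550.00 mm³
X̄ = 145865.00 / 5230.00 = 27.89 mm
Ȳ = 325550.00 / 5230.00 = 62.25 mm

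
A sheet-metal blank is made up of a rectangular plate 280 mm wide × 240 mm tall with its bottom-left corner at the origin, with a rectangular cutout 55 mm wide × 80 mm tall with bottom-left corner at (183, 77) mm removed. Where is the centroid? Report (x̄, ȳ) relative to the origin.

x̄ = 135.06 mm, ȳ = 120.21 mm

plate: A = 280 × 240 = 67200.00, centroid at (140.00, 120.00).
hole: A = −(55 × 80) = -4400.00, centroid at (210.50, 117.00).
ΣA = 62800.00 mm², ΣAx̄ = 8481800.00 mm³, ΣAȳ = 7549200.00 mm³.
x̄ = 8481800.00/62800.00 = 135.06 mm; ȳ = 7549200.00/62800.00 = 120.21 mm.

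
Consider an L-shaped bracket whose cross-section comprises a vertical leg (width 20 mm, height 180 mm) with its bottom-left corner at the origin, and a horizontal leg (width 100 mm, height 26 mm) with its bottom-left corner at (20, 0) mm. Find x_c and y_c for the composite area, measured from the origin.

x_c = 35.16 mm, y_c = 57.71 mm

Part | A | x̄ᵢ | ȳᵢ | A·x̄ᵢ | A·ȳᵢ
vertical leg | 3600.00 | 10.00 | 90.00 | 36000.00 | 324000.00
horizontal leg | 2600.00 | 70.00 | 13.00 | 182000.00 | 33800.00
Σ | 6200.00 |  |  | 218000.00 | 357800.00
x_c = 218000.00 / 6200.00 = 35.16 mm
y_c = 357800.00 / 6200.00 = 57.71 mm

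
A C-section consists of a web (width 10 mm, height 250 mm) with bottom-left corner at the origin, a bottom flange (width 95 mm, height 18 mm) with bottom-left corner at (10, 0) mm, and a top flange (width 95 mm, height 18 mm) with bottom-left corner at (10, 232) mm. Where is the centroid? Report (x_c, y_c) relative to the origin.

Part | A | x̄ᵢ | ȳᵢ | A·x̄ᵢ | A·ȳᵢ
web | 2500.00 | 5.00 | 125.00 | 12500.00 | 312500.00
bottom flange | 1710.00 | 57.50 | 9.00 | 98325.00 | 15390.00
top flange | 1710.00 | 57.50 | 241.00 | 98325.00 | 412110.00
Σ | 5920.00 |  |  | 209150.00 | 740000.00
x_c = 209150.00 / 5920.00 = 35.33 mm
y_c = 740000.00 / 5920.00 = 125.00 mm

x_c = 35.33 mm, y_c = 125.00 mm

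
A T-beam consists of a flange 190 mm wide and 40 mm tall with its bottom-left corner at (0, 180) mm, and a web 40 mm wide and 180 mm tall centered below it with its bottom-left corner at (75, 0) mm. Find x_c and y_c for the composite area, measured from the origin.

x_c = 95.00 mm, y_c = 146.49 mm

web: A = 40 × 180 = 7200.00, centroid at (95.00, 90.00).
flange: A = 190 × 40 = 7600.00, centroid at (95.00, 200.00).
ΣA = 14800.00 mm², ΣAx_c = 1406000.00 mm³, ΣAy_c = 2168000.00 mm³.
x_c = 1406000.00/14800.00 = 95.00 mm; y_c = 2168000.00/14800.00 = 146.49 mm.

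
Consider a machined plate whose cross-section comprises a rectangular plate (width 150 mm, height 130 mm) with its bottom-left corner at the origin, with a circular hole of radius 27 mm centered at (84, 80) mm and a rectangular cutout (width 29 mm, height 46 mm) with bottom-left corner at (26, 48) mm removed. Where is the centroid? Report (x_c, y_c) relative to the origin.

plate: A = 150 × 130 = 19500.00, centroid at (75.00, 65.00).
hole 1: A = −π·27² = -2290.22, centroid at (84.00, 80.00).
hole 2: A = −(29 × 46) = -1334.00, centroid at (40.50, 71.00).
ΣA = 15875.78 mm²
ΣAx_c = (19500.00)(75.00) + (-2290.22)(84.00) + (-1334.00)(40.50) = 1216094.43 mm³
ΣAy_c = (19500.00)(65.00) + (-2290.22)(80.00) + (-1334.00)(71.00) = 989568.32 mm³
x_c = 1216094.43 / 15875.78 = 76.60 mm
y_c = 989568.32 / 15875.78 = 62.33 mm

x_c = 76.60 mm, y_c = 62.33 mm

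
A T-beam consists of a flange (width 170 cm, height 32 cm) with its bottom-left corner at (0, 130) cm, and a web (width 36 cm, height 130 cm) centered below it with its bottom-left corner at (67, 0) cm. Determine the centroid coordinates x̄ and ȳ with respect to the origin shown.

web: A = 36 × 130 = 4680.00, centroid at (85.00, 65.00).
flange: A = 170 × 32 = 5440.00, centroid at (85.00, 146.00).
ΣA = 10120.00 cm²
ΣAx̄ = (4680.00)(85.00) + (5440.00)(85.00) = 860200.00 cm³
ΣAȳ = (4680.00)(65.00) + (5440.00)(146.00) = 1098440.00 cm³
x̄ = 860200.00 / 10120.00 = 85.00 cm
ȳ = 1098440.00 / 10120.00 = 108.54 cm

x̄ = 85.00 cm, ȳ = 108.54 cm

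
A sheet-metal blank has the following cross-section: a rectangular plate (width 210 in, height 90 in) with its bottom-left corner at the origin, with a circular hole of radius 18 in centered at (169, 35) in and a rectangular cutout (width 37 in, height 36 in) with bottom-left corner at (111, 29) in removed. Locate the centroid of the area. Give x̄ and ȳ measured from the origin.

plate: A = 210 × 90 = 18900.00, centroid at (105.00, 45.00).
hole 1: A = −π·18² = -1017.88, centroid at (169.00, 35.00).
hole 2: A = −(37 × 36) = -1332.00, centroid at (129.50, 47.00).
ΣA = 16550.12 in²
ΣAx̄ = (18900.00)(105.00) + (-1017.88)(169.00) + (-1332.00)(129.50) = 1639984.95 in³
ΣAȳ = (18900.00)(45.00) + (-1017.88)(35.00) + (-1332.00)(47.00) = 752270.34 in³
x̄ = 1639984.95 / 16550.12 = 99.09 in
ȳ = 752270.34 / 16550.12 = 45.45 in

x̄ = 99.09 in, ȳ = 45.45 in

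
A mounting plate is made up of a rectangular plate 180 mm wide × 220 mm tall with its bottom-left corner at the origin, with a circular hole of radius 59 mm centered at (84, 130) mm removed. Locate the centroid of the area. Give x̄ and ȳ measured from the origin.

x̄ = 92.29 mm, ȳ = 102.37 mm

plate: A = 180 × 220 = 39600.00, centroid at (90.00, 110.00).
hole: A = −π·59² = -10935.88, centroid at (84.00, 130.00).
ΣA = 28664.12 mm², ΣAx̄ = 2645385.74 mm³, ΣAȳ = 2934335.08 mm³.
x̄ = 2645385.74/28664.12 = 92.29 mm; ȳ = 2934335.08/28664.12 = 102.37 mm.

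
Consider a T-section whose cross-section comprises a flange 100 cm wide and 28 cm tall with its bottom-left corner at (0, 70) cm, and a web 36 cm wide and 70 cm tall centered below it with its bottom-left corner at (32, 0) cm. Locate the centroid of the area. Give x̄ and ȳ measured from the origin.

x̄ = 50.00 cm, ȳ = 60.79 cm

web: A = 36 × 70 = 2520.00, centroid at (50.00, 35.00).
flange: A = 100 × 28 = 2800.00, centroid at (50.00, 84.00).
ΣA = 5320.00 cm²
ΣAx̄ = (2520.00)(50.00) + (2800.00)(50.00) = 266000.00 cm³
ΣAȳ = (2520.00)(35.00) + (2800.00)(84.00) = 323400.00 cm³
x̄ = 266000.00 / 5320.00 = 50.00 cm
ȳ = 323400.00 / 5320.00 = 60.79 cm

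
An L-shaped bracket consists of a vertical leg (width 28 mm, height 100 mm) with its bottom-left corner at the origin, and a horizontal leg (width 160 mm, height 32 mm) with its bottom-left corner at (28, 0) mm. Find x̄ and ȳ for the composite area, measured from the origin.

vertical leg: A = 28 × 100 = 2800.00, centroid at (14.00, 50.00).
horizontal leg: A = 160 × 32 = 5120.00, centroid at (108.00, 16.00).
ΣA = 7920.00 mm²
ΣAx̄ = (2800.00)(14.00) + (5120.00)(108.00) = 592160.00 mm³
ΣAȳ = (2800.00)(50.00) + (5120.00)(16.00) = 221920.00 mm³
x̄ = 592160.00 / 7920.00 = 74.77 mm
ȳ = 221920.00 / 7920.00 = 28.02 mm

x̄ = 74.77 mm, ȳ = 28.02 mm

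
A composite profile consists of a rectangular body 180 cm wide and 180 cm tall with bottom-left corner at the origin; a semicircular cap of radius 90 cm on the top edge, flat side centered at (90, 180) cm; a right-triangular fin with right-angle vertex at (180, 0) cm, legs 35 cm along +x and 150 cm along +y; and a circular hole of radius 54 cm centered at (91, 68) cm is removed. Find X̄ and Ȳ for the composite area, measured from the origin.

rectangular body: A = 180 × 180 = 32400.00, centroid at (90.00, 90.00).
semicircular top: A = ½π·90² = 12723.45, centroid at (90.00, 218.20).
triangular fin: A = ½·35·150 = 2625.00, centroid at (191.67, 50.00).
hole: A = −π·54² = -9160.88, centroid at (91.00, 68.00).
ΣA = 38587.57 cm², ΣAX̄ = 3730595.06 cm³, ΣAȲ = 5200530.92 cm³.
X̄ = 3730595.06/38587.57 = 96.68 cm; Ȳ = 5200530.92/38587.57 = 134.77 cm.

X̄ = 96.68 cm, Ȳ = 134.77 cm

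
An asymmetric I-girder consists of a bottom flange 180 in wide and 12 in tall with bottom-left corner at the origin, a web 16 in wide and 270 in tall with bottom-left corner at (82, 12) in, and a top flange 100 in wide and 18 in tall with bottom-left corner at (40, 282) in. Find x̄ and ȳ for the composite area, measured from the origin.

x̄ = 90.00 in, ȳ = 141.52 in

bottom flange: A = 180 × 12 = 2160.00, centroid at (90.00, 6.00).
web: A = 16 × 270 = 4320.00, centroid at (90.00, 147.00).
top flange: A = 100 × 18 = 1800.00, centroid at (90.00, 291.00).
ΣA = 8280.00 in², ΣAx̄ = 745200.00 in³, ΣAȳ = 1171800.00 in³.
x̄ = 745200.00/8280.00 = 90.00 in; ȳ = 1171800.00/8280.00 = 141.52 in.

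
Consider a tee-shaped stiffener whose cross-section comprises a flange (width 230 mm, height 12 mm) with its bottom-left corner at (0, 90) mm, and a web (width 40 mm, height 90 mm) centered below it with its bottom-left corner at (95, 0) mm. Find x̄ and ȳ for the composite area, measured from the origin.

web: A = 40 × 90 = 3600.00, centroid at (115.00, 45.00).
flange: A = 230 × 12 = 2760.00, centroid at (115.00, 96.00).
ΣA = 6360.00 mm², ΣAx̄ = 731400.00 mm³, ΣAȳ = 426960.00 mm³.
x̄ = 731400.00/6360.00 = 115.00 mm; ȳ = 426960.00/6360.00 = 67.13 mm.

x̄ = 115.00 mm, ȳ = 67.13 mm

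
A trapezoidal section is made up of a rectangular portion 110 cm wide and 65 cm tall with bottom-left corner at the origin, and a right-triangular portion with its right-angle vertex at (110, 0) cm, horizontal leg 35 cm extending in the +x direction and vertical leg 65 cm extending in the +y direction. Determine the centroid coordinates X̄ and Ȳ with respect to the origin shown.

X̄ = 64.15 cm, Ȳ = 31.01 cm

Part | A | x̄ᵢ | ȳᵢ | A·x̄ᵢ | A·ȳᵢ
rectangular portion | 7150.00 | 55.00 | 32.50 | 393250.00 | 232375.00
triangular portion | 1137.50 | 121.67 | 21.67 | 138395.83 | 24645.83
Σ | 8287.50 |  |  | 531645.83 | 257020.83
X̄ = 531645.83 / 8287.50 = 64.15 cm
Ȳ = 257020.83 / 8287.50 = 31.01 cm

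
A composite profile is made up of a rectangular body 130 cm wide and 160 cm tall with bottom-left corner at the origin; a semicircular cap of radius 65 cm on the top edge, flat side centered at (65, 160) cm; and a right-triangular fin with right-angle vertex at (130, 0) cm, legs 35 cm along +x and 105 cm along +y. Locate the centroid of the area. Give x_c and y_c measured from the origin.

rectangular body: A = 130 × 160 = 20800.00, centroid at (65.00, 80.00).
semicircular top: A = ½π·65² = 6636.61, centroid at (65.00, 187.59).
triangular fin: A = ½·35·105 = 1837.50, centroid at (141.67, 35.00).
ΣA = 29274.11 cm²
ΣAx_c = (20800.00)(65.00) + (6636.61)(65.00) + (1837.50)(141.67) = 2043692.44 cm³
ΣAy_c = (20800.00)(80.00) + (6636.61)(187.59) + (1837.50)(35.00) = 2973254.15 cm³
x_c = 2043692.44 / 29274.11 = 69.81 cm
y_c = 2973254.15 / 29274.11 = 101.57 cm

x_c = 69.81 cm, y_c = 101.57 cm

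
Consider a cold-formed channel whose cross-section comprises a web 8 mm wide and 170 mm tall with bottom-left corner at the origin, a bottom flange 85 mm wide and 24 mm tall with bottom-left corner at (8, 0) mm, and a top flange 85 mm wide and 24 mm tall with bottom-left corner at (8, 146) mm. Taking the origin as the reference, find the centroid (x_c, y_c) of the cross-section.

x_c = 38.88 mm, y_c = 85.00 mm

web: A = 8 × 170 = 1360.00, centroid at (4.00, 85.00).
bottom flange: A = 85 × 24 = 2040.00, centroid at (50.50, 12.00).
top flange: A = 85 × 24 = 2040.00, centroid at (50.50, 158.00).
ΣA = 5440.00 mm²
ΣAx_c = (1360.00)(4.00) + (2040.00)(50.50) + (2040.00)(50.50) = 211480.00 mm³
ΣAy_c = (1360.00)(85.00) + (2040.00)(12.00) + (2040.00)(158.00) = 462400.00 mm³
x_c = 211480.00 / 5440.00 = 38.88 mm
y_c = 462400.00 / 5440.00 = 85.00 mm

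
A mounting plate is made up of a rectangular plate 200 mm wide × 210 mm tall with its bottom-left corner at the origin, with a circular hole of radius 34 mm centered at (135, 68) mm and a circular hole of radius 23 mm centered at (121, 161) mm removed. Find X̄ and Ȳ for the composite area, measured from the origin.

plate: A = 200 × 210 = 42000.00, centroid at (100.00, 105.00).
hole 1: A = −π·34² = -3631.68, centroid at (135.00, 68.00).
hole 2: A = −π·23² = -1661.90, centroid at (121.00, 161.00).
ΣA = 36706.42 mm²
ΣAX̄ = (42000.00)(100.00) + (-3631.68)(135.00) + (-1661.90)(121.00) = 3508632.85 mm³
ΣAȲ = (42000.00)(105.00) + (-3631.68)(68.00) + (-1661.90)(161.00) = 3895479.38 mm³
X̄ = 3508632.85 / 36706.42 = 95.59 mm
Ȳ = 3895479.38 / 36706.42 = 106.13 mm

X̄ = 95.59 mm, Ȳ = 106.13 mm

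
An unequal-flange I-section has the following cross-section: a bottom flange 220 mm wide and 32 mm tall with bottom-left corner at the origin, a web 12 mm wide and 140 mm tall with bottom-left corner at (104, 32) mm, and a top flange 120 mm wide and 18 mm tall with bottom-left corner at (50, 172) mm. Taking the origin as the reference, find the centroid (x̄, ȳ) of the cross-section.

bottom flange: A = 220 × 32 = 7040.00, centroid at (110.00, 16.00).
web: A = 12 × 140 = 1680.00, centroid at (110.00, 102.00).
top flange: A = 120 × 18 = 2160.00, centroid at (110.00, 181.00).
ΣA = 10880.00 mm²
ΣAx̄ = (7040.00)(110.00) + (1680.00)(110.00) + (2160.00)(110.00) = 1196800.00 mm³
ΣAȳ = (7040.00)(16.00) + (1680.00)(102.00) + (2160.00)(181.00) = 674960.00 mm³
x̄ = 1196800.00 / 10880.00 = 110.00 mm
ȳ = 674960.00 / 10880.00 = 62.04 mm

x̄ = 110.00 mm, ȳ = 62.04 mm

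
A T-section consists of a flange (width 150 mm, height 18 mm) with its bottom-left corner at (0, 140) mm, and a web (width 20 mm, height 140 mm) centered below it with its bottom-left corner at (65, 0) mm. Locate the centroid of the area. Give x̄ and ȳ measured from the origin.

Part | A | x̄ᵢ | ȳᵢ | A·x̄ᵢ | A·ȳᵢ
web | 2800.00 | 75.00 | 70.00 | 210000.00 | 196000.00
flange | 2700.00 | 75.00 | 149.00 | 202500.00 | 402300.00
Σ | 5500.00 |  |  | 412500.00 | 598300.00
x̄ = 412500.00 / 5500.00 = 75.00 mm
ȳ = 598300.00 / 5500.00 = 108.78 mm

x̄ = 75.00 mm, ȳ = 108.78 mm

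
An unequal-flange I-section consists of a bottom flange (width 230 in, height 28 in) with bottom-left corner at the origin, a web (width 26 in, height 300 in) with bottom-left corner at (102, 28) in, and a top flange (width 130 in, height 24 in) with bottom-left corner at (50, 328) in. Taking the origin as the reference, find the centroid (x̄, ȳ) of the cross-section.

x̄ = 115.00 in, ȳ = 146.28 in

Part | A | x̄ᵢ | ȳᵢ | A·x̄ᵢ | A·ȳᵢ
bottom flange | 6440.00 | 115.00 | 14.00 | 740600.00 | 90160.00
web | 7800.00 | 115.00 | 178.00 | 897000.00 | 1388400.00
top flange | 3120.00 | 115.00 | 340.00 | 358800.00 | 1060800.00
Σ | 17360.00 |  |  | 1996400.00 | 2539360.00
x̄ = 1996400.00 / 17360.00 = 115.00 in
ȳ = 2539360.00 / 17360.00 = 146.28 in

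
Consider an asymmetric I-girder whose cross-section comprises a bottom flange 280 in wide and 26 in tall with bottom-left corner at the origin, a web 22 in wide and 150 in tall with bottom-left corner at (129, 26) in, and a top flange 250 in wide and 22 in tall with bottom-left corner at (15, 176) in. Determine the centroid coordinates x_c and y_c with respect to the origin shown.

bottom flange: A = 280 × 26 = 7280.00, centroid at (140.00, 13.00).
web: A = 22 × 150 = 3300.00, centroid at (140.00, 101.00).
top flange: A = 250 × 22 = 5500.00, centroid at (140.00, 187.00).
ΣA = 16080.00 in², ΣAx_c = 2251200.00 in³, ΣAy_c = 1456440.00 in³.
x_c = 2251200.00/16080.00 = 140.00 in; y_c = 1456440.00/16080.00 = 90.57 in.

x_c = 140.00 in, y_c = 90.57 in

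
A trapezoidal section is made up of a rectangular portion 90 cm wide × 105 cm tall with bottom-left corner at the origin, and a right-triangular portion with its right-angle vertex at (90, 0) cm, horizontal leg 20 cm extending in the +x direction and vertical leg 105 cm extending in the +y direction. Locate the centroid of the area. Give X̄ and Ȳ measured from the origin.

X̄ = 50.17 cm, Ȳ = 50.75 cm

Part | A | x̄ᵢ | ȳᵢ | A·x̄ᵢ | A·ȳᵢ
rectangular portion | 9450.00 | 45.00 | 52.50 | 425250.00 | 496125.00
triangular portion | 1050.00 | 96.67 | 35.00 | 101500.00 | 36750.00
Σ | 10500.00 |  |  | 526750.00 | 532875.00
X̄ = 526750.00 / 10500.00 = 50.17 cm
Ȳ = 532875.00 / 10500.00 = 50.75 cm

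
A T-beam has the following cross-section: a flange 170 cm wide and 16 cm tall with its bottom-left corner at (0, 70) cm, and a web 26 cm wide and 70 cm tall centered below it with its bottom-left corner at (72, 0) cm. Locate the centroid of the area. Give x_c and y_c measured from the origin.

web: A = 26 × 70 = 1820.00, centroid at (85.00, 35.00).
flange: A = 170 × 16 = 2720.00, centroid at (85.00, 78.00).
ΣA = 4540.00 cm², ΣAx_c = 385900.00 cm³, ΣAy_c = 275860.00 cm³.
x_c = 385900.00/4540.00 = 85.00 cm; y_c = 275860.00/4540.00 = 60.76 cm.

x_c = 85.00 cm, y_c = 60.76 cm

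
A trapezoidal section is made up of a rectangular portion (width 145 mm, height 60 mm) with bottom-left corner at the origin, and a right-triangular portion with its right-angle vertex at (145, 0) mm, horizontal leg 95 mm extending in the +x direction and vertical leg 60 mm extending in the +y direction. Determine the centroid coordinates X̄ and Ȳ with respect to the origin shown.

Part | A | x̄ᵢ | ȳᵢ | A·x̄ᵢ | A·ȳᵢ
rectangular portion | 8700.00 | 72.50 | 30.00 | 630750.00 | 261000.00
triangular portion | 2850.00 | 176.67 | 20.00 | 503500.00 | 57000.00
Σ | 11550.00 |  |  | 1134250.00 | 318000.00
X̄ = 1134250.00 / 11550.00 = 98.20 mm
Ȳ = 318000.00 / 11550.00 = 27.53 mm

X̄ = 98.20 mm, Ȳ = 27.53 mm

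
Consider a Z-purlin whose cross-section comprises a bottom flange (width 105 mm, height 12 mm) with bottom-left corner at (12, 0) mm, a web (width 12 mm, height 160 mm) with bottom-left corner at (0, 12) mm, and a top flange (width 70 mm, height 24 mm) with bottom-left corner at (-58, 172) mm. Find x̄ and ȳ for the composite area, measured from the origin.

Part | A | x̄ᵢ | ȳᵢ | A·x̄ᵢ | A·ȳᵢ
bottom flange | 1260.00 | 64.50 | 6.00 | 81270.00 | 7560.00
web | 1920.00 | 6.00 | 92.00 | 11520.00 | 176640.00
top flange | 1680.00 | -23.00 | 184.00 | -38640.00 | 309120.00
Σ | 4860.00 |  |  | 54150.00 | 493320.00
x̄ = 54150.00 / 4860.00 = 11.14 mm
ȳ = 493320.00 / 4860.00 = 101.51 mm

x̄ = 11.14 mm, ȳ = 101.51 mm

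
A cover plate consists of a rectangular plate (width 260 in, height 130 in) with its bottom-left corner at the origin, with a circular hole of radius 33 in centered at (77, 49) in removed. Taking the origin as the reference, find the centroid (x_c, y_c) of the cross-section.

x_c = 135.97 in, y_c = 66.80 in

Part | A | x̄ᵢ | ȳᵢ | A·x̄ᵢ | A·ȳᵢ
plate | 33800.00 | 130.00 | 65.00 | 4394000.00 | 2197000.00
hole | -3421.19 | 77.00 | 49.00 | -263431.97 | -167638.53
Σ | 30378.81 |  |  | 4130568.03 | 2029361.47
x_c = 4130568.03 / 30378.81 = 135.97 in
y_c = 2029361.47 / 30378.81 = 66.80 in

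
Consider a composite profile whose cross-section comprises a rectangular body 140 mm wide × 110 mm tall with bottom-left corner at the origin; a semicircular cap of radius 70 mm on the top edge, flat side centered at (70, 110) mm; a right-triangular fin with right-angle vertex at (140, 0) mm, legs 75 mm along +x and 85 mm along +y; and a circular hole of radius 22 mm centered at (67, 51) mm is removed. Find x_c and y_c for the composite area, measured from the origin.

rectangular body: A = 140 × 110 = 15400.00, centroid at (70.00, 55.00).
semicircular top: A = ½π·70² = 7696.90, centroid at (70.00, 139.71).
triangular fin: A = ½·75·85 = 3187.50, centroid at (165.00, 28.33).
hole: A = −π·22² = -1520.53, centroid at (67.00, 51.00).
ΣA = 24763.87 mm²
ΣAx_c = (15400.00)(70.00) + (7696.90)(70.00) + (3187.50)(165.00) + (-1520.53)(67.00) = 2040845.07 mm³
ΣAy_c = (15400.00)(55.00) + (7696.90)(139.71) + (3187.50)(28.33) + (-1520.53)(51.00) = 1935091.31 mm³
x_c = 2040845.07 / 24763.87 = 82.41 mm
y_c = 1935091.31 / 24763.87 = 78.14 mm

x_c = 82.41 mm, y_c = 78.14 mm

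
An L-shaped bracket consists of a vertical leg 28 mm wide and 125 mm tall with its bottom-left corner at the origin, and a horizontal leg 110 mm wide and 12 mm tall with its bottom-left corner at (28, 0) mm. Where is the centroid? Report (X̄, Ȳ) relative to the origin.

Part | A | x̄ᵢ | ȳᵢ | A·x̄ᵢ | A·ȳᵢ
vertical leg | 3500.00 | 14.00 | 62.50 | 49000.00 | 218750.00
horizontal leg | 1320.00 | 83.00 | 6.00 | 109560.00 | 7920.00
Σ | 4820.00 |  |  | 158560.00 | 226670.00
X̄ = 158560.00 / 4820.00 = 32.90 mm
Ȳ = 226670.00 / 4820.00 = 47.03 mm

X̄ = 32.90 mm, Ȳ = 47.03 mm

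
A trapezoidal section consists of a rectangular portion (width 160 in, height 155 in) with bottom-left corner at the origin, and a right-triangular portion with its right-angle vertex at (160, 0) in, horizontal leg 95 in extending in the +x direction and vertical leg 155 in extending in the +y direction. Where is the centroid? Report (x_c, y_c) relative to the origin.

x_c = 105.56 in, y_c = 71.59 in

rectangular portion: A = 160 × 155 = 24800.00, centroid at (80.00, 77.50).
triangular portion: A = ½·95·155 = 7362.50, centroid at (191.67, 51.67).
ΣA = 32162.50 in², ΣAx_c = 3395145.83 in³, ΣAy_c = 2302395.83 in³.
x_c = 3395145.83/32162.50 = 105.56 in; y_c = 2302395.83/32162.50 = 71.59 in.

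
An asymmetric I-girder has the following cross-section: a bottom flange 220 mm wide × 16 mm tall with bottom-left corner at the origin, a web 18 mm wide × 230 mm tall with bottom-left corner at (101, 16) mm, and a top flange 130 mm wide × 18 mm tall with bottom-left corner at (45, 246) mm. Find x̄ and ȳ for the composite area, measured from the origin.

x̄ = 110.00 mm, ȳ = 116.72 mm

Part | A | x̄ᵢ | ȳᵢ | A·x̄ᵢ | A·ȳᵢ
bottom flange | 3520.00 | 110.00 | 8.00 | 387200.00 | 28160.00
web | 4140.00 | 110.00 | 131.00 | 455400.00 | 542340.00
top flange | 2340.00 | 110.00 | 255.00 | 257400.00 | 596700.00
Σ | 10000.00 |  |  | 1100000.00 | 1167200.00
x̄ = 1100000.00 / 10000.00 = 110.00 mm
ȳ = 1167200.00 / 10000.00 = 116.72 mm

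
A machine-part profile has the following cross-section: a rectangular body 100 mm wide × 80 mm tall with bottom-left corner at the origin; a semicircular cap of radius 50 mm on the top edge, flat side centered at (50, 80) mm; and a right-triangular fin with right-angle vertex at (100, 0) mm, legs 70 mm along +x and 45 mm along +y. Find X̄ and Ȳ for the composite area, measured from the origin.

X̄ = 58.55 mm, Ȳ = 54.89 mm

rectangular body: A = 100 × 80 = 8000.00, centroid at (50.00, 40.00).
semicircular top: A = ½π·50² = 3926.99, centroid at (50.00, 101.22).
triangular fin: A = ½·70·45 = 1575.00, centroid at (123.33, 15.00).
ΣA = 13501.99 mm²
ΣAX̄ = (8000.00)(50.00) + (3926.99)(50.00) + (1575.00)(123.33) = 790599.54 mm³
ΣAȲ = (8000.00)(40.00) + (3926.99)(101.22) + (1575.00)(15.00) = 741117.60 mm³
X̄ = 790599.54 / 13501.99 = 58.55 mm
Ȳ = 741117.60 / 13501.99 = 54.89 mm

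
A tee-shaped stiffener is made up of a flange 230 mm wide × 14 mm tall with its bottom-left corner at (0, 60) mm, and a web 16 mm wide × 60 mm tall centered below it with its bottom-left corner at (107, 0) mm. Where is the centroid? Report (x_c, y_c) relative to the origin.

x_c = 115.00 mm, y_c = 58.50 mm

Part | A | x̄ᵢ | ȳᵢ | A·x̄ᵢ | A·ȳᵢ
web | 960.00 | 115.00 | 30.00 | 110400.00 | 28800.00
flange | 3220.00 | 115.00 | 67.00 | 370300.00 | 215740.00
Σ | 4180.00 |  |  | 480700.00 | 244540.00
x_c = 480700.00 / 4180.00 = 115.00 mm
y_c = 244540.00 / 4180.00 = 58.50 mm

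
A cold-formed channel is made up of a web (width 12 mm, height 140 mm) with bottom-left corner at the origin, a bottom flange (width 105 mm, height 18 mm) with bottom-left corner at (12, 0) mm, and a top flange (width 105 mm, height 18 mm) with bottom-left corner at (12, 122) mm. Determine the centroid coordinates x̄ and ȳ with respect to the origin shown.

x̄ = 46.50 mm, ȳ = 70.00 mm

web: A = 12 × 140 = 1680.00, centroid at (6.00, 70.00).
bottom flange: A = 105 × 18 = 1890.00, centroid at (64.50, 9.00).
top flange: A = 105 × 18 = 1890.00, centroid at (64.50, 131.00).
ΣA = 5460.00 mm², ΣAx̄ = 253890.00 mm³, ΣAȳ = 382200.00 mm³.
x̄ = 253890.00/5460.00 = 46.50 mm; ȳ = 382200.00/5460.00 = 70.00 mm.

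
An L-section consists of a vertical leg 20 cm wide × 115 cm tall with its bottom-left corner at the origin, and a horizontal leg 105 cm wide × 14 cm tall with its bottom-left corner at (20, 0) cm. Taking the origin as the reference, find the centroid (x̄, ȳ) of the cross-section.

x̄ = 34.37 cm, ȳ = 37.81 cm

Part | A | x̄ᵢ | ȳᵢ | A·x̄ᵢ | A·ȳᵢ
vertical leg | 2300.00 | 10.00 | 57.50 | 23000.00 | 132250.00
horizontal leg | 1470.00 | 72.50 | 7.00 | 106575.00 | 10290.00
Σ | 3770.00 |  |  | 129575.00 | 142540.00
x̄ = 129575.00 / 3770.00 = 34.37 cm
ȳ = 142540.00 / 3770.00 = 37.81 cm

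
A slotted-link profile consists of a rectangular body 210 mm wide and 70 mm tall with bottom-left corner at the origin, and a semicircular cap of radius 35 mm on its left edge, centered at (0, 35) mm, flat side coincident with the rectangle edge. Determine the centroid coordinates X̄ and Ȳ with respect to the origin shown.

X̄ = 91.13 mm, Ȳ = 35.00 mm

Part | A | x̄ᵢ | ȳᵢ | A·x̄ᵢ | A·ȳᵢ
rectangular body | 14700.00 | 105.00 | 35.00 | 1543500.00 | 514500.00
semicircular end | 1924.23 | -14.85 | 35.00 | -28583.33 | 67347.89
Σ | 16624.23 |  |  | 1514916.67 | 581847.89
X̄ = 1514916.67 / 16624.23 = 91.13 mm
Ȳ = 581847.89 / 16624.23 = 35.00 mm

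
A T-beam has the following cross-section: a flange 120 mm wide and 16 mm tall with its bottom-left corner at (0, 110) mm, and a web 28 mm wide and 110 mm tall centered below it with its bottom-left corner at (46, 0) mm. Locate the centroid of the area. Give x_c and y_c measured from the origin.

web: A = 28 × 110 = 3080.00, centroid at (60.00, 55.00).
flange: A = 120 × 16 = 1920.00, centroid at (60.00, 118.00).
ΣA = 5000.00 mm², ΣAx_c = 300000.00 mm³, ΣAy_c = 395960.00 mm³.
x_c = 300000.00/5000.00 = 60.00 mm; y_c = 395960.00/5000.00 = 79.19 mm.

x_c = 60.00 mm, y_c = 79.19 mm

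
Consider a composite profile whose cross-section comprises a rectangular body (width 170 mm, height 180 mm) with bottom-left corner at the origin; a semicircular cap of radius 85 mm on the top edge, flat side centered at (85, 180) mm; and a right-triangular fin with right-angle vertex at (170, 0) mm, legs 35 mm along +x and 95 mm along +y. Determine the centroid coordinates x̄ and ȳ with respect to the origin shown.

rectangular body: A = 170 × 180 = 30600.00, centroid at (85.00, 90.00).
semicircular top: A = ½π·85² = 11349.00, centroid at (85.00, 216.08).
triangular fin: A = ½·35·95 = 1662.50, centroid at (181.67, 31.67).
ΣA = 43611.50 mm²
ΣAx̄ = (30600.00)(85.00) + (11349.00)(85.00) + (1662.50)(181.67) = 3867686.13 mm³
ΣAȳ = (30600.00)(90.00) + (11349.00)(216.08) + (1662.50)(31.67) = 5258883.12 mm³
x̄ = 3867686.13 / 43611.50 = 88.68 mm
ȳ = 5258883.12 / 43611.50 = 120.58 mm

x̄ = 88.68 mm, ȳ = 120.58 mm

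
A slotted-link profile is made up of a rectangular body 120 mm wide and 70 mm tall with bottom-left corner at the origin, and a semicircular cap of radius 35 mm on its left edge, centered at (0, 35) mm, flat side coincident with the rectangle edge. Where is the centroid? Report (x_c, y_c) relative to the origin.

Part | A | x̄ᵢ | ȳᵢ | A·x̄ᵢ | A·ȳᵢ
rectangular body | 8400.00 | 60.00 | 35.00 | 504000.00 | 294000.00
semicircular end | 1924.23 | -14.85 | 35.00 | -28583.33 | 67347.89
Σ | 10324.23 |  |  | 475416.67 | 361347.89
x_c = 475416.67 / 10324.23 = 46.05 mm
y_c = 361347.89 / 10324.23 = 35.00 mm

x_c = 46.05 mm, y_c = 35.00 mm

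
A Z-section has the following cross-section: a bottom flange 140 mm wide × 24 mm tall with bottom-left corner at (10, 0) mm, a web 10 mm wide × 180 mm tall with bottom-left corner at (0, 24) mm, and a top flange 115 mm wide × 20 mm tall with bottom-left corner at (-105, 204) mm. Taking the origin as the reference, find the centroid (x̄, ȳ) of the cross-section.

bottom flange: A = 140 × 24 = 3360.00, centroid at (80.00, 12.00).
web: A = 10 × 180 = 1800.00, centroid at (5.00, 114.00).
top flange: A = 115 × 20 = 2300.00, centroid at (-47.50, 214.00).
ΣA = 7460.00 mm²
ΣAx̄ = (3360.00)(80.00) + (1800.00)(5.00) + (2300.00)(-47.50) = 168550.00 mm³
ΣAȳ = (3360.00)(12.00) + (1800.00)(114.00) + (2300.00)(214.00) = 737720.00 mm³
x̄ = 168550.00 / 7460.00 = 22.59 mm
ȳ = 737720.00 / 7460.00 = 98.89 mm

x̄ = 22.59 mm, ȳ = 98.89 mm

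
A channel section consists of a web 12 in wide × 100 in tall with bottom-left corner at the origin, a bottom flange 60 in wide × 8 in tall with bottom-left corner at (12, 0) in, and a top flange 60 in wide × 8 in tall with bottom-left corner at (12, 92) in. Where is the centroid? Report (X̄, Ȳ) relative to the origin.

X̄ = 22.00 in, Ȳ = 50.00 in

Part | A | x̄ᵢ | ȳᵢ | A·x̄ᵢ | A·ȳᵢ
web | 1200.00 | 6.00 | 50.00 | 7200.00 | 60000.00
bottom flange | 480.00 | 42.00 | 4.00 | 20160.00 | 1920.00
top flange | 480.00 | 42.00 | 96.00 | 20160.00 | 46080.00
Σ | 2160.00 |  |  | 47520.00 | 108000.00
X̄ = 47520.00 / 2160.00 = 22.00 in
Ȳ = 108000.00 / 2160.00 = 50.00 in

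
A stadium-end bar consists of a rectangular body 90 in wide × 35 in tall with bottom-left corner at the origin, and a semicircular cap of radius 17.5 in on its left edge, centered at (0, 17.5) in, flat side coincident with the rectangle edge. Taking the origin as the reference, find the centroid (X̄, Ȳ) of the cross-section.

rectangular body: A = 90 × 35 = 3150.00, centroid at (45.00, 17.50).
semicircular end: A = ½π·17.5² = 481.06, centroid at (-7.43, 17.50).
ΣA = 3631.06 in², ΣAX̄ = 138177.08 in³, ΣAȲ = 63543.49 in³.
X̄ = 138177.08/3631.06 = 38.05 in; Ȳ = 63543.49/3631.06 = 17.50 in.

X̄ = 38.05 in, Ȳ = 17.50 in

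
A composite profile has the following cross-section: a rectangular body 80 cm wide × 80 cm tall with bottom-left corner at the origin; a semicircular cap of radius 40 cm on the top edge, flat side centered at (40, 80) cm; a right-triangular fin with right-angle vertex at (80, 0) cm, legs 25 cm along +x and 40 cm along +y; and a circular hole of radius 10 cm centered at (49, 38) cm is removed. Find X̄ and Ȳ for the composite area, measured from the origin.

X̄ = 42.35 cm, Ȳ = 54.34 cm

Part | A | x̄ᵢ | ȳᵢ | A·x̄ᵢ | A·ȳᵢ
rectangular body | 6400.00 | 40.00 | 40.00 | 256000.00 | 256000.00
semicircular top | 2513.27 | 40.00 | 96.98 | 100530.96 | 243728.60
triangular fin | 500.00 | 88.33 | 13.33 | 44166.67 | 6666.67
hole | -314.16 | 49.00 | 38.00 | -15393.80 | -11938.05
Σ | 9099.11 |  |  | 385303.83 | 494457.21
X̄ = 385303.83 / 9099.11 = 42.35 cm
Ȳ = 494457.21 / 9099.11 = 54.34 cm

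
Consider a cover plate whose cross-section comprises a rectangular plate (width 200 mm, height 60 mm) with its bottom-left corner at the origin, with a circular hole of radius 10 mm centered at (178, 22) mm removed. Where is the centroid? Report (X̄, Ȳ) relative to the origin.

X̄ = 97.90 mm, Ȳ = 30.22 mm

plate: A = 200 × 60 = 12000.00, centroid at (100.00, 30.00).
hole: A = −π·10² = -314.16, centroid at (178.00, 22.00).
ΣA = 11685.84 mm²
ΣAX̄ = (12000.00)(100.00) + (-314.16)(178.00) = 1144079.65 mm³
ΣAȲ = (12000.00)(30.00) + (-314.16)(22.00) = 353088.50 mm³
X̄ = 1144079.65 / 11685.84 = 97.90 mm
Ȳ = 353088.50 / 11685.84 = 30.22 mm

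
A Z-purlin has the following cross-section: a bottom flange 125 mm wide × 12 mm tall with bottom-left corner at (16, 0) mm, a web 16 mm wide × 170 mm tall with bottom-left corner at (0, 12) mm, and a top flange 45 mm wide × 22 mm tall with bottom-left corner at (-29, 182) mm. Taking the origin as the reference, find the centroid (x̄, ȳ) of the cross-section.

bottom flange: A = 125 × 12 = 1500.00, centroid at (78.50, 6.00).
web: A = 16 × 170 = 2720.00, centroid at (8.00, 97.00).
top flange: A = 45 × 22 = 990.00, centroid at (-6.50, 193.00).
ΣA = 5210.00 mm²
ΣAx̄ = (1500.00)(78.50) + (2720.00)(8.00) + (990.00)(-6.50) = 133075.00 mm³
ΣAȳ = (1500.00)(6.00) + (2720.00)(97.00) + (990.00)(193.00) = 463910.00 mm³
x̄ = 133075.00 / 5210.00 = 25.54 mm
ȳ = 463910.00 / 5210.00 = 89.04 mm

x̄ = 25.54 mm, ȳ = 89.04 mm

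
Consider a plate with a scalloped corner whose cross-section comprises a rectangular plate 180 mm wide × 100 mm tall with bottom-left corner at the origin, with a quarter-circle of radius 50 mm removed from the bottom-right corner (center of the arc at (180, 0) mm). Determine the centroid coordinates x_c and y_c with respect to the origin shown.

x_c = 81.58 mm, y_c = 53.52 mm

Part | A | x̄ᵢ | ȳᵢ | A·x̄ᵢ | A·ȳᵢ
plate | 18000.00 | 90.00 | 50.00 | 1620000.00 | 900000.00
removed quarter-circle | -1963.50 | 158.78 | 21.22 | -311762.51 | -41666.67
Σ | 16036.50 |  |  | 1308237.49 | 858333.33
x_c = 1308237.49 / 16036.50 = 81.58 mm
y_c = 858333.33 / 16036.50 = 53.52 mm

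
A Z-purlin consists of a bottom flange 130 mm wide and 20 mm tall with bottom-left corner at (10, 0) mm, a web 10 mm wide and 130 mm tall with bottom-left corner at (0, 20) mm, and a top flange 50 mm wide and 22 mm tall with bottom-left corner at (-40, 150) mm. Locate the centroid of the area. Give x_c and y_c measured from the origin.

bottom flange: A = 130 × 20 = 2600.00, centroid at (75.00, 10.00).
web: A = 10 × 130 = 1300.00, centroid at (5.00, 85.00).
top flange: A = 50 × 22 = 1100.00, centroid at (-15.00, 161.00).
ΣA = 5000.00 mm², ΣAx_c = 185000.00 mm³, ΣAy_c = 313600.00 mm³.
x_c = 185000.00/5000.00 = 37.00 mm; y_c = 313600.00/5000.00 = 62.72 mm.

x_c = 37.00 mm, y_c = 62.72 mm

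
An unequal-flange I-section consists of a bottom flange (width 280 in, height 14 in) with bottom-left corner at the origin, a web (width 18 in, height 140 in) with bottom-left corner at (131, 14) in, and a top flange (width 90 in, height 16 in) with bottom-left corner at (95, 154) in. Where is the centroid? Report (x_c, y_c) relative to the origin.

bottom flange: A = 280 × 14 = 3920.00, centroid at (140.00, 7.00).
web: A = 18 × 140 = 2520.00, centroid at (140.00, 84.00).
top flange: A = 90 × 16 = 1440.00, centroid at (140.00, 162.00).
ΣA = 7880.00 in², ΣAx_c = 1103200.00 in³, ΣAy_c = 472400.00 in³.
x_c = 1103200.00/7880.00 = 140.00 in; y_c = 472400.00/7880.00 = 59.95 in.

x_c = 140.00 in, y_c = 59.95 in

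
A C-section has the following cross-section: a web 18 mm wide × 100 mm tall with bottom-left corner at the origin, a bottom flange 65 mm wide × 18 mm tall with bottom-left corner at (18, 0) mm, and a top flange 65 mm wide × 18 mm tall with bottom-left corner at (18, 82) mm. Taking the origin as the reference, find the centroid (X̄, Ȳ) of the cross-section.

X̄ = 32.46 mm, Ȳ = 50.00 mm

web: A = 18 × 100 = 1800.00, centroid at (9.00, 50.00).
bottom flange: A = 65 × 18 = 1170.00, centroid at (50.50, 9.00).
top flange: A = 65 × 18 = 1170.00, centroid at (50.50, 91.00).
ΣA = 4140.00 mm², ΣAX̄ = 134370.00 mm³, ΣAȲ = 207000.00 mm³.
X̄ = 134370.00/4140.00 = 32.46 mm; Ȳ = 207000.00/4140.00 = 50.00 mm.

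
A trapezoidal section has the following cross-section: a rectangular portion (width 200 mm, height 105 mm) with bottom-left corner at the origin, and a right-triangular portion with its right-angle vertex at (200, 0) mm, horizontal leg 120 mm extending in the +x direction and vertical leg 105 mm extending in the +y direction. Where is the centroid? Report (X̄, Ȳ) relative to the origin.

rectangular portion: A = 200 × 105 = 21000.00, centroid at (100.00, 52.50).
triangular portion: A = ½·120·105 = 6300.00, centroid at (240.00, 35.00).
ΣA = 27300.00 mm²
ΣAX̄ = (21000.00)(100.00) + (6300.00)(240.00) = 3612000.00 mm³
ΣAȲ = (21000.00)(52.50) + (6300.00)(35.00) = 1323000.00 mm³
X̄ = 3612000.00 / 27300.00 = 132.31 mm
Ȳ = 1323000.00 / 27300.00 = 48.46 mm

X̄ = 132.31 mm, Ȳ = 48.46 mm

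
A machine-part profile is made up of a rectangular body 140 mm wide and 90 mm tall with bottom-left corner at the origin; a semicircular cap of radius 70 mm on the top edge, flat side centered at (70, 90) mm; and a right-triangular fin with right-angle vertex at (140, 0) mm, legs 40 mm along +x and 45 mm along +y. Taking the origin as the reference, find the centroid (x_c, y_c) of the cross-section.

rectangular body: A = 140 × 90 = 12600.00, centroid at (70.00, 45.00).
semicircular top: A = ½π·70² = 7696.90, centroid at (70.00, 119.71).
triangular fin: A = ½·40·45 = 900.00, centroid at (153.33, 15.00).
ΣA = 21196.90 mm²
ΣAx_c = (12600.00)(70.00) + (7696.90)(70.00) + (900.00)(153.33) = 1558783.14 mm³
ΣAy_c = (12600.00)(45.00) + (7696.90)(119.71) + (900.00)(15.00) = 1501887.85 mm³
x_c = 1558783.14 / 21196.90 = 73.54 mm
y_c = 1501887.85 / 21196.90 = 70.85 mm

x_c = 73.54 mm, y_c = 70.85 mm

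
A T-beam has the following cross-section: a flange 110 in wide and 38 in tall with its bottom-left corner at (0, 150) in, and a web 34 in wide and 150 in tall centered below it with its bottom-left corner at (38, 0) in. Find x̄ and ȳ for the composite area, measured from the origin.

web: A = 34 × 150 = 5100.00, centroid at (55.00, 75.00).
flange: A = 110 × 38 = 4180.00, centroid at (55.00, 169.00).
ΣA = 9280.00 in², ΣAx̄ = 510400.00 in³, ΣAȳ = 1088920.00 in³.
x̄ = 510400.00/9280.00 = 55.00 in; ȳ = 1088920.00/9280.00 = 117.34 in.

x̄ = 55.00 in, ȳ = 117.34 in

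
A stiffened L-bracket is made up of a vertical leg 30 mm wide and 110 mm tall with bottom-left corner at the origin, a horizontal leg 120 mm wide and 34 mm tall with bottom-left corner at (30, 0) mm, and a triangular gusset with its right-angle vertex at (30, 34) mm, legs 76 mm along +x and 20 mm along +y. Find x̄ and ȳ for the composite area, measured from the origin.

x̄ = 56.36 mm, ȳ = 34.62 mm

vertical leg: A = 30 × 110 = 3300.00, centroid at (15.00, 55.00).
horizontal leg: A = 120 × 34 = 4080.00, centroid at (90.00, 17.00).
gusset: A = ½·76·20 = 760.00, centroid at (55.33, 40.67).
ΣA = 8140.00 mm²
ΣAx̄ = (3300.00)(15.00) + (4080.00)(90.00) + (760.00)(55.33) = 458753.33 mm³
ΣAȳ = (3300.00)(55.00) + (4080.00)(17.00) + (760.00)(40.67) = 281766.67 mm³
x̄ = 458753.33 / 8140.00 = 56.36 mm
ȳ = 281766.67 / 8140.00 = 34.62 mm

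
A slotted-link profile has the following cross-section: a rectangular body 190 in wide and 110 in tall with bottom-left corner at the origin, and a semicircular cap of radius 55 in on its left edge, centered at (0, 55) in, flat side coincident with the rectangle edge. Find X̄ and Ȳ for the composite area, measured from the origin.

X̄ = 73.08 in, Ȳ = 55.00 in

rectangular body: A = 190 × 110 = 20900.00, centroid at (95.00, 55.00).
semicircular end: A = ½π·55² = 4751.66, centroid at (-23.34, 55.00).
ΣA = 25651.66 in²
ΣAX̄ = (20900.00)(95.00) + (4751.66)(-23.34) = 1874583.33 in³
ΣAȲ = (20900.00)(55.00) + (4751.66)(55.00) = 1410841.24 in³
X̄ = 1874583.33 / 25651.66 = 73.08 in
Ȳ = 1410841.24 / 25651.66 = 55.00 in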